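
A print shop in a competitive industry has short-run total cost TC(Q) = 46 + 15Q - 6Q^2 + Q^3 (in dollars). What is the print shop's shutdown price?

Short-run supply begins at min AVC. From VC = 15Q - 6Q^2 + Q^3, AVC = 15 - 6Q + Q^2.
dAVC/dQ = -6 + 2Q = 0 gives Q = 3. min AVC = 15 - 6·3 + 3^2 = 6.
For P < $6 the firm produces nothing.

$6 per unit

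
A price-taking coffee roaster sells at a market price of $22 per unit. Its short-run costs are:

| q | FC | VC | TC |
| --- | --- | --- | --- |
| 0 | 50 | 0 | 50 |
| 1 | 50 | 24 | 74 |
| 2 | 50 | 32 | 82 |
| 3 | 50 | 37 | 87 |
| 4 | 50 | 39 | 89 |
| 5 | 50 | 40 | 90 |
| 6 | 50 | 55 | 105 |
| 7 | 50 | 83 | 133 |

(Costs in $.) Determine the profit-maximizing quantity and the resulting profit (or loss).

q = 6; profit = $27

Tabulate TR − TC: q=0: -50; q=1: -52; q=2: -38; q=3: -21; q=4: -1; q=5: 20; q=6: 27; q=7: 21.
Profit is maximized at q = 6. AVC there is 55/6 = $9.17 ≤ P, so producing beats shutting down (which would give -$50).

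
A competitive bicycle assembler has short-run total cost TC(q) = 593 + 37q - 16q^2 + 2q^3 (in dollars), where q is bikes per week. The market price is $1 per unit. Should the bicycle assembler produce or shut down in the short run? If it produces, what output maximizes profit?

Strip out fixed cost: VC = 37q - 16q^2 + 2q^3. Then AVC = 37 - 16q + 2q^2 and MC = 37 - 32q + 6q^2.
AVC is minimized where dAVC/dq = -16 + 4q = 0, at q = 4; min AVC = 37 - 16·4 + 2·4^2 = $5.
With P < min AVC ($1 < $5), every unit sold adds to the loss.
The firm minimizes its loss by shutting down and losing only its fixed cost of $593.

Shut down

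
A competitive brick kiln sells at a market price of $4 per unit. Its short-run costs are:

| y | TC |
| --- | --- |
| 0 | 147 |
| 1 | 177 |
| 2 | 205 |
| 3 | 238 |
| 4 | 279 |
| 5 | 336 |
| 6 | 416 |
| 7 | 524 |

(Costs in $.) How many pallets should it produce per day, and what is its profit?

Compute π = P·y − TC at each output: y=0: -147; y=1: -173; y=2: -197; y=3: -226; y=4: -263; y=5: -316; y=6: -392; y=7: -496.
Profit is highest at y = 0. Equivalently, the lowest AVC in the table is 58/2 ≈ $29 at y = 2, and P = $4 falls below it — price never covers variable cost, so the firm shuts down and loses only its fixed cost.

y = 0 (shut down); profit = -$147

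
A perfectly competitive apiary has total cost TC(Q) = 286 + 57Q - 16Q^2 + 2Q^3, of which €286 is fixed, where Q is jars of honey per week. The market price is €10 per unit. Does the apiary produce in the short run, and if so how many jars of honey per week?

Strip out fixed cost: VC = 57Q - 16Q^2 + 2Q^3. Then AVC = 57 - 16Q + 2Q^2 and MC = 57 - 32Q + 6Q^2.
AVC hits its minimum where MC = AVC, at Q = 4, giving min AVC = 57 - 16·4 + 2·4^2 = €25.
With P < min AVC (€10 < €25), every unit sold adds to the loss.
The firm minimizes its loss by shutting down and losing only its fixed cost of €286.

Shut down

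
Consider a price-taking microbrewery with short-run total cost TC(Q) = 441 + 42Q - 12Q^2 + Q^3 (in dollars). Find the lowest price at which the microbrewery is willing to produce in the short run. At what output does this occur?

Short-run supply begins at min AVC. From VC = 42Q - 12Q^2 + Q^3, AVC = 42 - 12Q + Q^2.
At the minimum of AVC, MC = AVC. MC = 42 - 24Q + 3Q^2; setting MC = AVC gives 2Q^2 - 12Q = 0, so Q = 6. min AVC = 6.
So the shutdown price is $6.

$6 per unit, at Q = 6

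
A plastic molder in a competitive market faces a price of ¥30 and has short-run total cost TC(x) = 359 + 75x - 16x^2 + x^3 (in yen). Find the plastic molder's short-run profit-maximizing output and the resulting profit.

AVC = 75 - 16x + x^2; min AVC = ¥11 at x = 8. Since P = ¥30 ≥ min AVC, the firm produces.
With MC = 75 - 32x + 3x^2, P = MC on the upward-sloping part at x* = 9.
TR = 30·9 = 270. TC = 359 + 108 = 467. Profit = 270 − 467 = -¥197.
By producing, the firm covers all variable cost plus ¥162 of fixed cost; shutting down would lose the full ¥359.

Profit = -¥197 at x = 9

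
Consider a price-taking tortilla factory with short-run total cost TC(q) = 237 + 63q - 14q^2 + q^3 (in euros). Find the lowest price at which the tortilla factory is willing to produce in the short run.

The shutdown price is the minimum of AVC. VC = 63q - 14q^2 + q^3, so AVC = 63 - 14q + q^2.
At the minimum of AVC, MC = AVC. MC = 63 - 28q + 3q^2; setting MC = AVC gives 2q^2 - 14q = 0, so q = 7. min AVC = 14.
The firm shuts down for any P below €14.

€14 per unit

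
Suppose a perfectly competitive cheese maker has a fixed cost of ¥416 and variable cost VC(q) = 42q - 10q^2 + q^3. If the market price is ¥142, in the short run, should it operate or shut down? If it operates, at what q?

Variable cost is VC = 42q - 10q^2 + q^3, so AVC = VC/q = 42 - 10q + q^2 and MC = dTC/dq = 42 - 20q + 3q^2.
The AVC parabola has its vertex at q = 10/2 = 5, where AVC = 42 - 10·5 + 5^2 = ¥17.
Since P = ¥142 ≥ min AVC = ¥17, price covers variable cost and the firm should produce.
Set P = MC: 142 = 42 - 20q + 3q^2 → -100 - 20q + 3q^2 = 0. The roots are q = -10/3 and q = 10; the profit-maximizing output is on the rising part of MC, so q* = 10.
Check: AVC at q = 10 is ¥42 ≤ P, so revenue covers variable cost.
Profit = P·q − TC = 142·10 − 836 = ¥584.

Produce at q = 10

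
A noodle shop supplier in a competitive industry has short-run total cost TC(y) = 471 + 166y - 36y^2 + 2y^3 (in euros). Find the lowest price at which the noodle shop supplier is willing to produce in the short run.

€4 per unit

The firm shuts down when price falls below the minimum of average variable cost. AVC = VC/y = 166 - 36y + 2y^2.
At the minimum of AVC, MC = AVC. MC = 166 - 72y + 6y^2; setting MC = AVC gives 4y^2 - 36y = 0, so y = 9. min AVC = 4.
For P < €4 the firm produces nothing.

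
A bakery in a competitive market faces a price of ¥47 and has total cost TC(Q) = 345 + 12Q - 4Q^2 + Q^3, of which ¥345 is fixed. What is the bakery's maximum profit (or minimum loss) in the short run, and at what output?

AVC = 12 - 4Q + Q^2; min AVC = ¥8 at Q = 2. Since P = ¥47 ≥ min AVC, the firm produces.
MC = 12 - 8Q + 3Q^2. Setting P = MC and taking the root on the rising branch gives Q* = 5.
TR = 47·5 = 235. TC = 345 + 85 = 430. Profit = 235 − 430 = -¥195.
That loss of ¥195 beats the ¥345 the firm would lose by shutting down; producing recovers ¥150 of fixed cost.

Profit = -¥195 at Q = 5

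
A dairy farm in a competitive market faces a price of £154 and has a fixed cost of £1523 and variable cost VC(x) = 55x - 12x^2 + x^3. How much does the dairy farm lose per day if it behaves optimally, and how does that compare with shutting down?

Profit = -£313 at x = 11

AVC = 55 - 12x + x^2; min AVC = £19 at x = 6. Since P = £154 ≥ min AVC, the firm produces.
MC = 55 - 24x + 3x^2. Setting P = MC and taking the root on the rising branch gives x* = 11.
TR = 154·11 = 1694. TC = 1523 + 484 = 2007. Profit = 1694 − 2007 = -£313.
By producing, the firm covers all variable cost plus £1210 of fixed cost; shutting down would lose the full £1523.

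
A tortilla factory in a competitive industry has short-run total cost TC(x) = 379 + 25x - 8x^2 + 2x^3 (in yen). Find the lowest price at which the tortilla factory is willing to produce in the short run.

¥17 per unit

The shutdown price is the minimum of AVC. VC = 25x - 8x^2 + 2x^3, so AVC = 25 - 8x + 2x^2.
At the minimum of AVC, MC = AVC. MC = 25 - 16x + 6x^2; setting MC = AVC gives 4x^2 - 8x = 0, so x = 2. min AVC = 17.
For P < ¥17 the firm produces nothing.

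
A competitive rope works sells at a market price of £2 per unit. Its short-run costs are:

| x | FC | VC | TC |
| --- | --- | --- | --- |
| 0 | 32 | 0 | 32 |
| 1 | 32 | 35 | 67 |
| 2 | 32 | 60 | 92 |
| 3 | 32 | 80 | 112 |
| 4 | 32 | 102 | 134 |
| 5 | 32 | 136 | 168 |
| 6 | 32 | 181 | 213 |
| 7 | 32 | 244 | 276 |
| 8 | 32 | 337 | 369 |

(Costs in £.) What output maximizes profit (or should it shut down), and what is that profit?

Profit at each row (π = 2x − TC): x=0: -32; x=1: -65; x=2: -88; x=3: -106; x=4: -126; x=5: -158; x=6: -201; x=7: -262; x=8: -353.
Profit is highest at x = 0. Equivalently, the lowest AVC in the table is 102/4 ≈ £25.50 at x = 4, and P = £2 falls below it — price never covers variable cost, so the firm shuts down and loses only its fixed cost.

x = 0 (shut down); profit = -£32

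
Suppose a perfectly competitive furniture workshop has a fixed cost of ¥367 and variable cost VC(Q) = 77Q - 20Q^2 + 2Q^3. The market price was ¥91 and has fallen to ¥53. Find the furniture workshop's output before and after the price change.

Output falls from 7 to 6

AVC = 77 - 20Q + 2Q^2, minimized at Q = 5 where min AVC = ¥27. MC = 77 - 40Q + 6Q^2.
At P = ¥91 ≥ min AVC, set P = MC on the rising branch: Q = 7.
At P = ¥53 ≥ min AVC, set P = MC: Q = 6. The firm stays open but cuts output.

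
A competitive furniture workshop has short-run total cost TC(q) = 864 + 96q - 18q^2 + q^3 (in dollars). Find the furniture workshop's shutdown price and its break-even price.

Shutdown price = $15; break-even price = $96

Shutdown price = min AVC. AVC = 96 - 18q + q^2, with vertex at q = 9 and minimum $15.
ATC = 864/q + 96 - 18q + q^2. Setting dATC/dq = −864/q^2 − 18 + 2q = 0 gives q = 12 (since 2·12^3 − 18·12^2 = 864).
min ATC = 864/12 + 96 − 18·12 + 12^2 = $96. That is the break-even price.
Between these two prices the firm operates at a loss; above $96 it earns a profit.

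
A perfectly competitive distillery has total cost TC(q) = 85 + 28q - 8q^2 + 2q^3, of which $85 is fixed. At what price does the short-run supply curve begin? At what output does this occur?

Short-run supply begins at min AVC. From VC = 28q - 8q^2 + 2q^3, AVC = 28 - 8q + 2q^2.
dAVC/dq = -8 + 4q = 0 gives q = 2. min AVC = 28 - 8·2 + 2·2^2 = 20.
The firm shuts down for any P below $20.

$20 per unit, at q = 2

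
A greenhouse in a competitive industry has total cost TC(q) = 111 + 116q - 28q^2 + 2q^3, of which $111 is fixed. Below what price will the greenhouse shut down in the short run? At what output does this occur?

$18 per unit, at q = 7

Short-run supply begins at min AVC. From VC = 116q - 28q^2 + 2q^3, AVC = 116 - 28q + 2q^2.
At the minimum of AVC, MC = AVC. MC = 116 - 56q + 6q^2; setting MC = AVC gives 4q^2 - 28q = 0, so q = 7. min AVC = 18.
So the shutdown price is $18.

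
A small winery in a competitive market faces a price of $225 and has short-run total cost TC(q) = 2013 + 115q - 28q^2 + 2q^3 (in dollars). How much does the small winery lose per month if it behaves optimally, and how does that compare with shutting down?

AVC = 115 - 28q + 2q^2; min AVC = $17 at q = 7. Since P = $225 ≥ min AVC, the firm produces.
MC = 115 - 56q + 6q^2. Setting P = MC and taking the root on the rising branch gives q* = 11.
TR = 225·11 = 2475. TC = 2013 + 539 = 2552. Profit = 2475 − 2552 = -$77.
That loss of $77 beats the $2013 the firm would lose by shutting down; producing recovers $1936 of fixed cost.

Profit = -$77 at q = 11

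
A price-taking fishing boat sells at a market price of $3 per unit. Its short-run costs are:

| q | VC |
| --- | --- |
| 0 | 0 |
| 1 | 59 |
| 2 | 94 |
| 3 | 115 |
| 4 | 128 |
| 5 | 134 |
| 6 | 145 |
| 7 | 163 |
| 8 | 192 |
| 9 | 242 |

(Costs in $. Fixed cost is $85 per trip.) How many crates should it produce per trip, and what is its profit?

q = 0 (shut down); profit = -$85

Tabulate TR − TC: q=0: -85; q=1: -141; q=2: -173; q=3: -191; q=4: -201; q=5: -204; q=6: -212; q=7: -227; q=8: -253; q=9: -300.
Profit is highest at q = 0. Equivalently, the lowest AVC in the table is 163/7 ≈ $23.29 at q = 7, and P = $3 falls below it — price never covers variable cost, so the firm shuts down and loses only its fixed cost.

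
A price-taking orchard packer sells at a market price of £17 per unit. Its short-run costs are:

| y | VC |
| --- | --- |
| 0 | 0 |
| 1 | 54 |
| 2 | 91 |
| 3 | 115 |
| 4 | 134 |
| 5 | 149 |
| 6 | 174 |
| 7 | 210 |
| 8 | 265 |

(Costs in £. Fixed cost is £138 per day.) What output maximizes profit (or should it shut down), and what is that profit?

y = 0 (shut down); profit = -£138

Profit at each row (π = 17y − TC): y=0: -138; y=1: -175; y=2: -195; y=3: -202; y=4: -204; y=5: -202; y=6: -210; y=7: -229; y=8: -267.
Profit is highest at y = 0. Equivalently, the lowest AVC in the table is 174/6 ≈ £29 at y = 6, and P = £17 falls below it — price never covers variable cost, so the firm shuts down and loses only its fixed cost.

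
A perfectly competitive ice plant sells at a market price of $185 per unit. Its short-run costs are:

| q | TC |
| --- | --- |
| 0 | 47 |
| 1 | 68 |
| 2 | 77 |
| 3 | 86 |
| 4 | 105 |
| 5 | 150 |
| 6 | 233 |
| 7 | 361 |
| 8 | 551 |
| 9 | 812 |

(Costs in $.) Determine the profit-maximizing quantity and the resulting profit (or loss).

Compute π = P·q − TC at each output: q=0: -47; q=1: 117; q=2: 293; q=3: 469; q=4: 635; q=5: 775; q=6: 877; q=7: 934; q=8: 929; q=9: 853.
Profit is maximized at q = 7. AVC there is 314/7 = $44.86 ≤ P, so producing beats shutting down (which would give -$47).

q = 7; profit = $934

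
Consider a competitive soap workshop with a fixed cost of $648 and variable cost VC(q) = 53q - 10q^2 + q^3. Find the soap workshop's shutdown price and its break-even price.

Shutdown price = $28; break-even price = $116

AVC = 53 - 10q + q^2; minimized at q = 5, giving min AVC = $28. That is the shutdown price.
ATC = 648/q + 53 - 10q + q^2. Setting dATC/dq = −648/q^2 − 10 + 2q = 0 gives q = 9 (since 2·9^3 − 10·9^2 = 648).
min ATC = 648/9 + 53 − 10·9 + 9^2 = $116. That is the break-even price.
For $28 ≤ P < $116 the firm produces at a loss; below $28 it shuts down.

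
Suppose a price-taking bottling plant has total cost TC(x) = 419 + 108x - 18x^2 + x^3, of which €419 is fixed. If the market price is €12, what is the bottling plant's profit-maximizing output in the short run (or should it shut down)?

Strip out fixed cost: VC = 108x - 18x^2 + x^3. Then AVC = 108 - 18x + x^2 and MC = 108 - 36x + 3x^2.
AVC hits its minimum where MC = AVC, at x = 9, giving min AVC = 108 - 18·9 + 9^2 = €27.
With P < min AVC (€12 < €27), every unit sold adds to the loss.
Best response: produce nothing and absorb the €419 fixed cost.

Shut down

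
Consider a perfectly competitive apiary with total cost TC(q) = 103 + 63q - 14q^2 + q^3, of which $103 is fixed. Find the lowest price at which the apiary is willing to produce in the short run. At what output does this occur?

$14 per unit, at q = 7

The firm shuts down when price falls below the minimum of average variable cost. AVC = VC/q = 63 - 14q + q^2.
dAVC/dq = -14 + 2q = 0 gives q = 7. min AVC = 63 - 14·7 + 7^2 = 14.
So the shutdown price is $14.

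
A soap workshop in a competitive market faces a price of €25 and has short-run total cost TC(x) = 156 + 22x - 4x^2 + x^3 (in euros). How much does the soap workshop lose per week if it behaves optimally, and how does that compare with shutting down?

AVC = 22 - 4x + x^2; min AVC = €18 at x = 2. Since P = €25 ≥ min AVC, the firm produces.
With MC = 22 - 8x + 3x^2, P = MC on the upward-sloping part at x* = 3.
TR = 25·3 = 75. TC = 156 + 57 = 213. Profit = 75 − 213 = -€138.
By producing, the firm covers all variable cost plus €18 of fixed cost; shutting down would lose the full €156.

Profit = -€138 at x = 3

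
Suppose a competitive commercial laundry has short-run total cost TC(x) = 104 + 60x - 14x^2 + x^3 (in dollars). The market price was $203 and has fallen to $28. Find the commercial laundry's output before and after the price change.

Output falls from 13 to 8

AVC = 60 - 14x + x^2, minimized at x = 7 where min AVC = $11. MC = 60 - 28x + 3x^2.
With P = $203 above the shutdown price, P = MC gives x = 13.
At P = $28 ≥ min AVC, set P = MC: x = 8. The firm stays open but cuts output.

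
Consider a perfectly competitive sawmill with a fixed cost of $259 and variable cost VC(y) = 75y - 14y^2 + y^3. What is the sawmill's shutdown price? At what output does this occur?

The shutdown price is the minimum of AVC. VC = 75y - 14y^2 + y^3, so AVC = 75 - 14y + y^2.
At the minimum of AVC, MC = AVC. MC = 75 - 28y + 3y^2; setting MC = AVC gives 2y^2 - 14y = 0, so y = 7. min AVC = 26.
The firm shuts down for any P below $26.

$26 per unit, at y = 7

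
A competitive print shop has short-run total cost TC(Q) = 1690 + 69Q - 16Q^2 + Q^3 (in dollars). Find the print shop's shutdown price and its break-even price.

AVC = 69 - 16Q + Q^2; minimized at Q = 8, giving min AVC = $5. That is the shutdown price.
ATC = 1690/Q + 69 - 16Q + Q^2. Setting dATC/dQ = −1690/Q^2 − 16 + 2Q = 0 gives Q = 13 (since 2·13^3 − 16·13^2 = 1690).
min ATC = 1690/13 + 69 − 16·13 + 13^2 = $160. That is the break-even price.
Between these two prices the firm operates at a loss; above $160 it earns a profit.

Shutdown price = $5; break-even price = $160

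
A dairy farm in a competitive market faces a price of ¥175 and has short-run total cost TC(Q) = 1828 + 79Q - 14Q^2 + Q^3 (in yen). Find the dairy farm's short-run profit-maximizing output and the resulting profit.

Profit = -¥388 at Q = 12

AVC = 79 - 14Q + Q^2 has its minimum ¥30 at Q = 7; price ¥175 clears that bar, so the firm operates.
MC = 79 - 28Q + 3Q^2. Setting P = MC and taking the root on the rising branch gives Q* = 12.
TR = 175·12 = 2100. TC = 1828 + 660 = 2488. Profit = 2100 − 2488 = -¥388.
That loss of ¥388 beats the ¥1828 the firm would lose by shutting down; producing recovers ¥1440 of fixed cost.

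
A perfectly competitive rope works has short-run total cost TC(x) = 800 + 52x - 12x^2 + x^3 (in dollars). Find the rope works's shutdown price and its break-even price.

Shutdown price = $16; break-even price = $112

Shutdown price = min AVC. AVC = 52 - 12x + x^2, with vertex at x = 6 and minimum $16.
ATC = 800/x + 52 - 12x + x^2. Setting dATC/dx = −800/x^2 − 12 + 2x = 0 gives x = 10 (since 2·10^3 − 12·10^2 = 800).
min ATC = 800/10 + 52 − 12·10 + 10^2 = $112. That is the break-even price.
Between these two prices the firm operates at a loss; above $112 it earns a profit.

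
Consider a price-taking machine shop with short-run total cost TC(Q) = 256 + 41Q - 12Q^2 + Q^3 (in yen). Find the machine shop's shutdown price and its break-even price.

AVC = 41 - 12Q + Q^2; minimized at Q = 6, giving min AVC = ¥5. That is the shutdown price.
ATC = 256/Q + 41 - 12Q + Q^2. Setting dATC/dQ = −256/Q^2 − 12 + 2Q = 0 gives Q = 8 (since 2·8^3 − 12·8^2 = 256).
min ATC = 256/8 + 41 − 12·8 + 8^2 = ¥41. That is the break-even price.
For ¥5 ≤ P < ¥41 the firm produces at a loss; below ¥5 it shuts down.

Shutdown price = ¥5; break-even price = ¥41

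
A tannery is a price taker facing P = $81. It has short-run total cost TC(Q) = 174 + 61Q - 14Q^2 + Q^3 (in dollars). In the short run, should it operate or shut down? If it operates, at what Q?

Produce at Q = 10

From TC, MC = TC'(Q) = 61 - 28Q + 3Q^2 and AVC = VC/Q = 61 - 14Q + Q^2.
AVC is minimized where dAVC/dQ = -14 + 2Q = 0, at Q = 7; min AVC = 61 - 14·7 + 7^2 = $12.
Since P = $81 ≥ min AVC = $12, price covers variable cost and the firm should produce.
Set P = MC: 81 = 61 - 28Q + 3Q^2 → -20 - 28Q + 3Q^2 = 0. The roots are Q = -2/3 and Q = 10; the profit-maximizing output is on the rising part of MC, so Q* = 10.
Check: AVC at Q = 10 is $21 ≤ P, so revenue covers variable cost.
Profit = P·Q − TC = 81·10 − 384 = $426.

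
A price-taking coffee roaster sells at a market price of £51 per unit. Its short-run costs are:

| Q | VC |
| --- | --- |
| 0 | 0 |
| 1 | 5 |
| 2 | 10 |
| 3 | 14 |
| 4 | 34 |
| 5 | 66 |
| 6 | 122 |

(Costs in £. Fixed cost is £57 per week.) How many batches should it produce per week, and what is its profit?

Q = 5; profit = £132

Compute π = P·Q − TC at each output: Q=0: -57; Q=1: -11; Q=2: 35; Q=3: 82; Q=4: 113; Q=5: 132; Q=6: 127.
Profit is maximized at Q = 5. AVC there is 66/5 = £13.20 ≤ P, so producing beats shutting down (which would give -£57).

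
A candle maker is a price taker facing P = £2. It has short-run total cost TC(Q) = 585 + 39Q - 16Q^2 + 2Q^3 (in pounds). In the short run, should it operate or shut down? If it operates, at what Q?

From TC, MC = TC'(Q) = 39 - 32Q + 6Q^2 and AVC = VC/Q = 39 - 16Q + 2Q^2.
AVC hits its minimum where MC = AVC, at Q = 4, giving min AVC = 39 - 16·4 + 2·4^2 = £7.
Since P = £2 < min AVC = £7, price fails to cover variable cost at any output.
Shutting down limits the loss to fixed cost, £585.

Shut down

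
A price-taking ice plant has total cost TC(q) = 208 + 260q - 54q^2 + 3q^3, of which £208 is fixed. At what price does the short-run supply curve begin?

The firm shuts down when price falls below the minimum of average variable cost. AVC = VC/q = 260 - 54q + 3q^2.
At the minimum of AVC, MC = AVC. MC = 260 - 108q + 9q^2; setting MC = AVC gives 6q^2 - 54q = 0, so q = 9. min AVC = 17.
So the shutdown price is £17.

£17 per unit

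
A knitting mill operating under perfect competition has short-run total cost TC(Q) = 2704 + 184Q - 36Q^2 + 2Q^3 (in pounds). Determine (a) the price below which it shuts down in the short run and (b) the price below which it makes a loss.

Shutdown price = £22; break-even price = £262

AVC = 184 - 36Q + 2Q^2; minimized at Q = 9, giving min AVC = £22. That is the shutdown price.
ATC = 2704/Q + 184 - 36Q + 2Q^2. Setting dATC/dQ = −2704/Q^2 − 36 + 4Q = 0 gives Q = 13 (since 4·13^3 − 36·13^2 = 2704).
min ATC = 2704/13 + 184 − 36·13 + 2·13^2 = £262. That is the break-even price.
Between these two prices the firm operates at a loss; above £262 it earns a profit.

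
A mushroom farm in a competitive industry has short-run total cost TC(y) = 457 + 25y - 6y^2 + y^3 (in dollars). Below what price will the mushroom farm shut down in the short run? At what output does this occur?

Short-run supply begins at min AVC. From VC = 25y - 6y^2 + y^3, AVC = 25 - 6y + y^2.
dAVC/dy = -6 + 2y = 0 gives y = 3. min AVC = 25 - 6·3 + 3^2 = 16.
For P < $16 the firm produces nothing.

$16 per unit, at y = 3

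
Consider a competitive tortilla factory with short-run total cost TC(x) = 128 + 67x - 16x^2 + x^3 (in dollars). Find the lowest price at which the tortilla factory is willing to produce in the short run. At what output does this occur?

Short-run supply begins at min AVC. From VC = 67x - 16x^2 + x^3, AVC = 67 - 16x + x^2.
dAVC/dx = -16 + 2x = 0 gives x = 8. min AVC = 67 - 16·8 + 8^2 = 3.
So the shutdown price is $3.

$3 per unit, at x = 8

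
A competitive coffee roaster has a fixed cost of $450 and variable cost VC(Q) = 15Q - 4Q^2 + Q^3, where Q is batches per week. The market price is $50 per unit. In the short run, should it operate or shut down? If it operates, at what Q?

Variable cost is VC = 15Q - 4Q^2 + Q^3, so AVC = VC/Q = 15 - 4Q + Q^2 and MC = dTC/dQ = 15 - 8Q + 3Q^2.
AVC hits its minimum where MC = AVC, at Q = 2, giving min AVC = 15 - 4·2 + 2^2 = $11.
P = $50 exceeds min AVC = $11, so the firm stays open.
Set P = MC: 50 = 15 - 8Q + 3Q^2 → -35 - 8Q + 3Q^2 = 0. The roots are Q = -7/3 and Q = 5; the profit-maximizing output is on the rising part of MC, so Q* = 5.
Check: AVC at Q = 5 is $20 ≤ P, so revenue covers variable cost.
Profit = P·Q − TC = 50·5 − 550 = -$300, a loss, but smaller than the $450 fixed cost the firm would lose by shutting down.

Produce at Q = 5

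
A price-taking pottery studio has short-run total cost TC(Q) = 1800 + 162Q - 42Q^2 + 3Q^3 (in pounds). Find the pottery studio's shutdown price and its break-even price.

Shutdown price = min AVC. AVC = 162 - 42Q + 3Q^2, with vertex at Q = 7 and minimum £15.
ATC = 1800/Q + 162 - 42Q + 3Q^2. Setting dATC/dQ = −1800/Q^2 − 42 + 6Q = 0 gives Q = 10 (since 6·10^3 − 42·10^2 = 1800).
min ATC = 1800/10 + 162 − 42·10 + 3·10^2 = £222. That is the break-even price.
Between these two prices the firm operates at a loss; above £222 it earns a profit.

Shutdown price = £15; break-even price = £222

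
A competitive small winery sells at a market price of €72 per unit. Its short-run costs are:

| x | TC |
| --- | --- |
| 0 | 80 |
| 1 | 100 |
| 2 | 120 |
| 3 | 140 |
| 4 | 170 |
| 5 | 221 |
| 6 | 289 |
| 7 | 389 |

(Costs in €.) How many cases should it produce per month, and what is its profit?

x = 6; profit = €143

Compute π = P·x − TC at each output: x=0: -80; x=1: -28; x=2: 24; x=3: 76; x=4: 118; x=5: 139; x=6: 143; x=7: 115.
Profit is maximized at x = 6. AVC there is 209/6 = €34.83 ≤ P, so producing beats shutting down (which would give -€80).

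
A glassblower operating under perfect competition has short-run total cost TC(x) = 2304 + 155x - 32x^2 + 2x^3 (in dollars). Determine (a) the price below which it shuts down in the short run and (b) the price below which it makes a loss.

Shutdown price = $27; break-even price = $251

AVC = 155 - 32x + 2x^2; minimized at x = 8, giving min AVC = $27. That is the shutdown price.
ATC = 2304/x + 155 - 32x + 2x^2. Setting dATC/dx = −2304/x^2 − 32 + 4x = 0 gives x = 12 (since 4·12^3 − 32·12^2 = 2304).
min ATC = 2304/12 + 155 − 32·12 + 2·12^2 = $251. That is the break-even price.
Between these two prices the firm operates at a loss; above $251 it earns a profit.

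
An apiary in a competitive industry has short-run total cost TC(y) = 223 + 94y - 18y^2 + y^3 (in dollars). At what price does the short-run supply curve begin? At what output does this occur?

$13 per unit, at y = 9

Short-run supply begins at min AVC. From VC = 94y - 18y^2 + y^3, AVC = 94 - 18y + y^2.
At the minimum of AVC, MC = AVC. MC = 94 - 36y + 3y^2; setting MC = AVC gives 2y^2 - 18y = 0, so y = 9. min AVC = 13.
So the shutdown price is $13.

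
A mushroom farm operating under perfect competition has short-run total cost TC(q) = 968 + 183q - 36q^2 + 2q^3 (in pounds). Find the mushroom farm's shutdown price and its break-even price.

Shutdown price = min AVC. AVC = 183 - 36q + 2q^2, with vertex at q = 9 and minimum £21.
ATC = 968/q + 183 - 36q + 2q^2. Setting dATC/dq = −968/q^2 − 36 + 4q = 0 gives q = 11 (since 4·11^3 − 36·11^2 = 968).
min ATC = 968/11 + 183 − 36·11 + 2·11^2 = £117. That is the break-even price.
For £21 ≤ P < £117 the firm produces at a loss; below £21 it shuts down.

Shutdown price = £21; break-even price = £117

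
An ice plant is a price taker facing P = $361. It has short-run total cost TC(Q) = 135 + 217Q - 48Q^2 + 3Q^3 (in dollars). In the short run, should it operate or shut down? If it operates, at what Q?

Produce at Q = 12

From TC, MC = TC'(Q) = 217 - 96Q + 9Q^2 and AVC = VC/Q = 217 - 48Q + 3Q^2.
AVC is minimized where dAVC/dQ = -48 + 6Q = 0, at Q = 8; min AVC = 217 - 48·8 + 3·8^2 = $25.
Because $361 ≥ $25, revenue can cover variable cost; the firm operates.
P = MC gives -144 - 96Q + 9Q^2 = 0, with roots -4/3 and 12. Take the larger (rising MC): Q* = 12.
Check: AVC at Q = 12 is $73 ≤ P, so revenue covers variable cost.
Profit = P·Q − TC = 361·12 − 1011 = $3321.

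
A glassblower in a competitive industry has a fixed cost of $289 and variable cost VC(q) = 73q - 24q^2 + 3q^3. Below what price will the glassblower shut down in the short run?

Short-run supply begins at min AVC. From VC = 73q - 24q^2 + 3q^3, AVC = 73 - 24q + 3q^2.
At the minimum of AVC, MC = AVC. MC = 73 - 48q + 9q^2; setting MC = AVC gives 6q^2 - 24q = 0, so q = 4. min AVC = 25.
So the shutdown price is $25.

$25 per unit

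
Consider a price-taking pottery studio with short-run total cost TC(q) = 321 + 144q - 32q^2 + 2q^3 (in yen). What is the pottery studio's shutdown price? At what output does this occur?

Short-run supply begins at min AVC. From VC = 144q - 32q^2 + 2q^3, AVC = 144 - 32q + 2q^2.
dAVC/dq = -32 + 4q = 0 gives q = 8. min AVC = 144 - 32·8 + 2·8^2 = 16.
For P < ¥16 the firm produces nothing.

¥16 per unit, at q = 8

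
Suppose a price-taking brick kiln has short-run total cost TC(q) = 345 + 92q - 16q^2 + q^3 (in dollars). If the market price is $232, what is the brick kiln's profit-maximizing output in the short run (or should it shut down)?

Variable cost is VC = 92q - 16q^2 + q^3, so AVC = VC/q = 92 - 16q + q^2 and MC = dTC/dq = 92 - 32q + 3q^2.
AVC is minimized where dAVC/dq = -16 + 2q = 0, at q = 8; min AVC = 92 - 16·8 + 8^2 = $28.
Because $232 ≥ $28, revenue can cover variable cost; the firm operates.
Solving P = MC: -140 - 32q + 3q^2 = 0 ⇒ q = -10/3 or 14. On the upward-sloping branch, q* = 14.
Check: AVC at q = 14 is $64 ≤ P, so revenue covers variable cost.
Profit = P·q − TC = 232·14 − 1241 = $2007.

Produce at q = 14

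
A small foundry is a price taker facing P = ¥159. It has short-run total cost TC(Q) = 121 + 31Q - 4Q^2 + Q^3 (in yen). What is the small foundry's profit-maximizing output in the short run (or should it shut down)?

Variable cost is VC = 31Q - 4Q^2 + Q^3, so AVC = VC/Q = 31 - 4Q + Q^2 and MC = dTC/dQ = 31 - 8Q + 3Q^2.
AVC hits its minimum where MC = AVC, at Q = 2, giving min AVC = 31 - 4·2 + 2^2 = ¥27.
Because ¥159 ≥ ¥27, revenue can cover variable cost; the firm operates.
Solving P = MC: -128 - 8Q + 3Q^2 = 0 ⇒ Q = -16/3 or 8. On the upward-sloping branch, Q* = 8.
Check: AVC at Q = 8 is ¥63 ≤ P, so revenue covers variable cost.
Profit = P·Q − TC = 159·8 − 625 = ¥647.

Produce at Q = 8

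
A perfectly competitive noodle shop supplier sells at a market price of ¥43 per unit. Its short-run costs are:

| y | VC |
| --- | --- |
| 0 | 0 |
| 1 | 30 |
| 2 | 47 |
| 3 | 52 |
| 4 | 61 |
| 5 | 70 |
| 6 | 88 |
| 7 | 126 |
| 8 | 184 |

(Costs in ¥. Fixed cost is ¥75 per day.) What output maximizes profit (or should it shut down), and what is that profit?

y = 7; profit = ¥100

Tabulate TR − TC: y=0: -75; y=1: -62; y=2: -36; y=3: 2; y=4: 36; y=5: 70; y=6: 95; y=7: 100; y=8: 85.
Profit is maximized at y = 7. AVC there is 126/7 = ¥18 ≤ P, so producing beats shutting down (which would give -¥75).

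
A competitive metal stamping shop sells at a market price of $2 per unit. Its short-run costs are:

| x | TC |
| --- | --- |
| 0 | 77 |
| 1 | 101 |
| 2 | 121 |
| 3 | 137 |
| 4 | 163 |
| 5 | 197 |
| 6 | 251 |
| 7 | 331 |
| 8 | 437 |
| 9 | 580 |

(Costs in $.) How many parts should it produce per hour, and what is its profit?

Tabulate TR − TC: x=0: -77; x=1: -99; x=2: -117; x=3: -131; x=4: -155; x=5: -187; x=6: -239; x=7: -317; x=8: -421; x=9: -562.
Profit is highest at x = 0. Equivalently, the lowest AVC in the table is 60/3 ≈ $20 at x = 3, and P = $2 falls below it — price never covers variable cost, so the firm shuts down and loses only its fixed cost.

x = 0 (shut down); profit = -$77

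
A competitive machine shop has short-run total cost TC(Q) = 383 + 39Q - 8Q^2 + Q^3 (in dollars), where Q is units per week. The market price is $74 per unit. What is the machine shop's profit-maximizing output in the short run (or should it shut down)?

Produce at Q = 7

Variable cost is VC = 39Q - 8Q^2 + Q^3, so AVC = VC/Q = 39 - 8Q + Q^2 and MC = dTC/dQ = 39 - 16Q + 3Q^2.
AVC hits its minimum where MC = AVC, at Q = 4, giving min AVC = 39 - 8·4 + 4^2 = $23.
Because $74 ≥ $23, revenue can cover variable cost; the firm operates.
Solving P = MC: -35 - 16Q + 3Q^2 = 0 ⇒ Q = -5/3 or 7. On the upward-sloping branch, Q* = 7.
Check: AVC at Q = 7 is $32 ≤ P, so revenue covers variable cost.
Profit = P·Q − TC = 74·7 − 607 = -$89, a loss, but smaller than the $383 fixed cost the firm would lose by shutting down.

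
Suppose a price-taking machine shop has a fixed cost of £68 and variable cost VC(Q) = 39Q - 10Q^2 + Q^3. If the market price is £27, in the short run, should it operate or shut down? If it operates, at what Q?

Variable cost is VC = 39Q - 10Q^2 + Q^3, so AVC = VC/Q = 39 - 10Q + Q^2 and MC = dTC/dQ = 39 - 20Q + 3Q^2.
AVC hits its minimum where MC = AVC, at Q = 5, giving min AVC = 39 - 10·5 + 5^2 = £14.
Because £27 ≥ £14, revenue can cover variable cost; the firm operates.
P = MC gives 12 - 20Q + 3Q^2 = 0, with roots 2/3 and 6. Take the larger (rising MC): Q* = 6.
Check: AVC at Q = 6 is £15 ≤ P, so revenue covers variable cost.
Profit = P·Q − TC = 27·6 − 158 = £4.

Produce at Q = 6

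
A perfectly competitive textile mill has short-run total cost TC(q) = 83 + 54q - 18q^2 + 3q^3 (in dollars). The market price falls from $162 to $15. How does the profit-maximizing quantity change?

MC = 54 - 36q + 9q^2; the shutdown threshold is min AVC = $27 (at q = 3).
With P = $162 above the shutdown price, P = MC gives q = 6.
At P = $15 < min AVC = $27, price no longer covers variable cost at any output, so the firm shuts down: q = 0.

Output falls from 6 to 0 (the firm shuts down)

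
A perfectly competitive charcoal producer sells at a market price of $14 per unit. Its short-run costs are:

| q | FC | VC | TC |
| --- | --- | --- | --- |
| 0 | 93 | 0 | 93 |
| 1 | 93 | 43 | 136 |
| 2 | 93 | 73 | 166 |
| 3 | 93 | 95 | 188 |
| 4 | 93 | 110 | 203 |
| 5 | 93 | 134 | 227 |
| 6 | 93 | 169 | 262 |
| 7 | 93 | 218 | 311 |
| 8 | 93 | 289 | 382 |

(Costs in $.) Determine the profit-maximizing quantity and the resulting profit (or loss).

q = 0 (shut down); profit = -$93

Profit at each row (π = 14q − TC): q=0: -93; q=1: -122; q=2: -138; q=3: -146; q=4: -147; q=5: -157; q=6: -178; q=7: -213; q=8: -270.
Profit is highest at q = 0. Equivalently, the lowest AVC in the table is 134/5 ≈ $26.80 at q = 5, and P = $14 falls below it — price never covers variable cost, so the firm shuts down and loses only its fixed cost.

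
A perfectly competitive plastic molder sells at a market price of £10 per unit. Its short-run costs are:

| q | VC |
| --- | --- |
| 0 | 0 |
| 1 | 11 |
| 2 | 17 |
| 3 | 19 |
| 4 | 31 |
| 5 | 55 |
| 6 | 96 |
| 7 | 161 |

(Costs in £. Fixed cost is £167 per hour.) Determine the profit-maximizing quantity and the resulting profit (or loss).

Tabulate TR − TC: q=0: -167; q=1: -168; q=2: -164; q=3: -156; q=4: -158; q=5: -172; q=6: -203; q=7: -258.
Profit is maximized at q = 3. AVC there is 19/3 = £6.33 ≤ P, so producing beats shutting down (which would give -£167).

q = 3; profit = -£156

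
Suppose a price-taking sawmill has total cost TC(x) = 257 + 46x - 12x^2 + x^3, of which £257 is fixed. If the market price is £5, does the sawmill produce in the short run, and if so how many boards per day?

Shut down

Strip out fixed cost: VC = 46x - 12x^2 + x^3. Then AVC = 46 - 12x + x^2 and MC = 46 - 24x + 3x^2.
AVC hits its minimum where MC = AVC, at x = 6, giving min AVC = 46 - 12·6 + 6^2 = £10.
With P < min AVC (£5 < £10), every unit sold adds to the loss.
Shutting down limits the loss to fixed cost, £257.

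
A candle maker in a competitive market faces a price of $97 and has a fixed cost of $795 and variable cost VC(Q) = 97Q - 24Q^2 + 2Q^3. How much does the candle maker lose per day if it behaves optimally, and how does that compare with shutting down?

Profit = -$283 at Q = 8

AVC = 97 - 24Q + 2Q^2 has its minimum $25 at Q = 6; price $97 clears that bar, so the firm operates.
With MC = 97 - 48Q + 6Q^2, P = MC on the upward-sloping part at Q* = 8.
TR = 97·8 = 776. TC = 795 + 264 = 1059. Profit = 776 − 1059 = -$283.
That loss of $283 beats the $795 the firm would lose by shutting down; producing recovers $512 of fixed cost.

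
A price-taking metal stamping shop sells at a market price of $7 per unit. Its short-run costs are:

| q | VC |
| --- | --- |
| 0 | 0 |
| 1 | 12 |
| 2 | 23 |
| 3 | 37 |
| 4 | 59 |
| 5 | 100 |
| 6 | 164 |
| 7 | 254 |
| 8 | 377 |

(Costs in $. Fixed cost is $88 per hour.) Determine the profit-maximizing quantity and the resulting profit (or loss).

q = 0 (shut down); profit = -$88

Tabulate TR − TC: q=0: -88; q=1: -93; q=2: -97; q=3: -104; q=4: -119; q=5: -153; q=6: -210; q=7: -293; q=8: -409.
Profit is highest at q = 0. Equivalently, the lowest AVC in the table is 23/2 ≈ $11.50 at q = 2, and P = $7 falls below it — price never covers variable cost, so the firm shuts down and loses only its fixed cost.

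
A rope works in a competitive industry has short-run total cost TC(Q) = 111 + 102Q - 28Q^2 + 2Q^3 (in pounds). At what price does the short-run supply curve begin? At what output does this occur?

£4 per unit, at Q = 7

The firm shuts down when price falls below the minimum of average variable cost. AVC = VC/Q = 102 - 28Q + 2Q^2.
At the minimum of AVC, MC = AVC. MC = 102 - 56Q + 6Q^2; setting MC = AVC gives 4Q^2 - 28Q = 0, so Q = 7. min AVC = 4.
The firm shuts down for any P below £4.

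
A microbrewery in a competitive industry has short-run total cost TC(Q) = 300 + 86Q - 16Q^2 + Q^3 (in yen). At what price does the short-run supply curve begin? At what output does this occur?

The firm shuts down when price falls below the minimum of average variable cost. AVC = VC/Q = 86 - 16Q + Q^2.
dAVC/dQ = -16 + 2Q = 0 gives Q = 8. min AVC = 86 - 16·8 + 8^2 = 22.
So the shutdown price is ¥22.

¥22 per unit, at Q = 8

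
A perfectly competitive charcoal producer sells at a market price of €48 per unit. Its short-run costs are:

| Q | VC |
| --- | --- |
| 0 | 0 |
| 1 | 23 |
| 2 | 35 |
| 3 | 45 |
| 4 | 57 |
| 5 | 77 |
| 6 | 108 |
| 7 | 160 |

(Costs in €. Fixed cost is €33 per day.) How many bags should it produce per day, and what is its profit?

Compute π = P·Q − TC at each output: Q=0: -33; Q=1: -8; Q=2: 28; Q=3: 66; Q=4: 102; Q=5: 130; Q=6: 147; Q=7: 143.
Profit is maximized at Q = 6. AVC there is 108/6 = €18 ≤ P, so producing beats shutting down (which would give -€33).

Q = 6; profit = €147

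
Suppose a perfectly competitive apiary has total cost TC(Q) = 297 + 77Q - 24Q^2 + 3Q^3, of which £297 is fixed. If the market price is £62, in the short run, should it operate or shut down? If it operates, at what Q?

Produce at Q = 5

Variable cost is VC = 77Q - 24Q^2 + 3Q^3, so AVC = VC/Q = 77 - 24Q + 3Q^2 and MC = dTC/dQ = 77 - 48Q + 9Q^2.
AVC hits its minimum where MC = AVC, at Q = 4, giving min AVC = 77 - 24·4 + 3·4^2 = £29.
Since P = £62 ≥ min AVC = £29, price covers variable cost and the firm should produce.
Set P = MC: 62 = 77 - 48Q + 9Q^2 → 15 - 48Q + 9Q^2 = 0. The roots are Q = 1/3 and Q = 5; the profit-maximizing output is on the rising part of MC, so Q* = 5.
Check: AVC at Q = 5 is £32 ≤ P, so revenue covers variable cost.
Profit = P·Q − TC = 62·5 − 457 = -£147, a loss, but smaller than the £297 fixed cost the firm would lose by shutting down.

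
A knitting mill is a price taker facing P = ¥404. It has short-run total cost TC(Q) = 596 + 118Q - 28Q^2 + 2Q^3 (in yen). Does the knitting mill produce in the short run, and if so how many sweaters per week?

Variable cost is VC = 118Q - 28Q^2 + 2Q^3, so AVC = VC/Q = 118 - 28Q + 2Q^2 and MC = dTC/dQ = 118 - 56Q + 6Q^2.
The AVC parabola has its vertex at Q = 28/4 = 7, where AVC = 118 - 28·7 + 2·7^2 = ¥20.
Because ¥404 ≥ ¥20, revenue can cover variable cost; the firm operates.
Set P = MC: 404 = 118 - 56Q + 6Q^2 → -286 - 56Q + 6Q^2 = 0. The roots are Q = -11/3 and Q = 13; the profit-maximizing output is on the rising part of MC, so Q* = 13.
Check: AVC at Q = 13 is ¥92 ≤ P, so revenue covers variable cost.
Profit = P·Q − TC = 404·13 − 1792 = ¥3460.

Produce at Q = 13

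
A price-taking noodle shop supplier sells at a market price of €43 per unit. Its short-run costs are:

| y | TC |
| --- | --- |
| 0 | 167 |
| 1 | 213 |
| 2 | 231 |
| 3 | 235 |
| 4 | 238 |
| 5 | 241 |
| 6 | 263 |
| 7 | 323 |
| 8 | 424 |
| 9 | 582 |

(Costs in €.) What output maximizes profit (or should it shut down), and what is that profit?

Tabulate TR − TC: y=0: -167; y=1: -170; y=2: -145; y=3: -106; y=4: -66; y=5: -26; y=6: -5; y=7: -22; y=8: -80; y=9: -195.
Profit is maximized at y = 6. AVC there is 96/6 = €16 ≤ P, so producing beats shutting down (which would give -€167).

y = 6; profit = -€5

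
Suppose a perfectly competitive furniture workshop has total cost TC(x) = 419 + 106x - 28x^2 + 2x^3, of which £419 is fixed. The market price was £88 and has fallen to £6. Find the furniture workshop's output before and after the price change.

AVC = 106 - 28x + 2x^2, minimized at x = 7 where min AVC = £8. MC = 106 - 56x + 6x^2.
With P = £88 above the shutdown price, P = MC gives x = 9.
At P = £6 < min AVC = £8, price no longer covers variable cost at any output, so the firm shuts down: x = 0.

Output falls from 9 to 0 (the firm shuts down)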